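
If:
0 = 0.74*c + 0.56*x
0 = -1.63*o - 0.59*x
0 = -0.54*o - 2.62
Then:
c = -10.14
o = -4.85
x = 13.40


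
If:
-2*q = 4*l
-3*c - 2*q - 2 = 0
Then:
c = -2*q/3 - 2/3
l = -q/2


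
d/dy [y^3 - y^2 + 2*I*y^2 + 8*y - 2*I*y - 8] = 3*y^2 + y*(-2 + 4*I) + 8 - 2*I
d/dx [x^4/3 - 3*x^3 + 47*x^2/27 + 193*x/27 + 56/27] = 4*x^3/3 - 9*x^2 + 94*x/27 + 193/27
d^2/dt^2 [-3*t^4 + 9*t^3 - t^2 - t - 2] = -36*t^2 + 54*t - 2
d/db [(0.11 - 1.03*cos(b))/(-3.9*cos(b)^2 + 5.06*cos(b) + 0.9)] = (4.017*cos(b)^2 - 0.858*cos(b) + 1.4836)*sin(b)/(15.21*cos(b)^4 - 39.468*cos(b)^3 + 18.5836*cos(b)^2 + 9.108*cos(b) + 0.81)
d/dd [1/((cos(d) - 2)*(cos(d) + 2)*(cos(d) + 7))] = (-3*sin(d)^2 + 14*cos(d) - 1)*sin(d)/((cos(d) - 2)^2*(cos(d) + 2)^2*(cos(d) + 7)^2)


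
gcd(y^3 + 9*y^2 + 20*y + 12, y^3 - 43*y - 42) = y^2 + 7*y + 6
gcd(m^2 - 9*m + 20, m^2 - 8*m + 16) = m - 4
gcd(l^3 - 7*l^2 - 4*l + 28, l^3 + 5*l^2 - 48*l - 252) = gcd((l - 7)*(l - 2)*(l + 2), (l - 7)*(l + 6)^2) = l - 7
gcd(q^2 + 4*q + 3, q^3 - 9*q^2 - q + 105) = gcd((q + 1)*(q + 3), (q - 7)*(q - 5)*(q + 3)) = q + 3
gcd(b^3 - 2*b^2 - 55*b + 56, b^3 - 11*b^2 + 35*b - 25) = b - 1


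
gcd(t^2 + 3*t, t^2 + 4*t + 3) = t + 3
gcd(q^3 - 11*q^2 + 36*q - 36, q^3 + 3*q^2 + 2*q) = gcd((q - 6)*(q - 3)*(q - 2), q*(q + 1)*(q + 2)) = 1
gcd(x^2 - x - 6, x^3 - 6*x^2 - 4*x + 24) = x + 2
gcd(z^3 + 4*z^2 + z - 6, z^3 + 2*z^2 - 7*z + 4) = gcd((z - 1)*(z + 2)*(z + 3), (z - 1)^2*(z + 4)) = z - 1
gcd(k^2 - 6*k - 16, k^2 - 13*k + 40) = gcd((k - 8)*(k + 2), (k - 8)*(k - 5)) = k - 8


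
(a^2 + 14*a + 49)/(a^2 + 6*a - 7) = (a + 7)/(a - 1)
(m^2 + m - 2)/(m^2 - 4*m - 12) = (m - 1)/(m - 6)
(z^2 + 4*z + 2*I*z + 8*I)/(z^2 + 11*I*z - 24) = (z^2 + 2*z*(2 + I) + 8*I)/(z^2 + 11*I*z - 24)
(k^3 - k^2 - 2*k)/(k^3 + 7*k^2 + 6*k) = (k - 2)/(k + 6)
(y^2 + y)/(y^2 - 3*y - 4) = y/(y - 4)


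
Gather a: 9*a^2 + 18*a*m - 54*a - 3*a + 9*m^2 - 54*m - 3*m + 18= 9*a^2 + a*(18*m - 57) + 9*m^2 - 57*m + 18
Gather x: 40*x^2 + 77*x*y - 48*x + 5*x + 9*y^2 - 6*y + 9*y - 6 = 40*x^2 + x*(77*y - 43) + 9*y^2 + 3*y - 6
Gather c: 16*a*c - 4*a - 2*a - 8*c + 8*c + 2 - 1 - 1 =16*a*c - 6*a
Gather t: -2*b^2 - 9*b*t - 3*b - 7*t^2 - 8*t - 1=-2*b^2 - 3*b - 7*t^2 + t*(-9*b - 8) - 1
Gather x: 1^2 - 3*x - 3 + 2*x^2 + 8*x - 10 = 2*x^2 + 5*x - 12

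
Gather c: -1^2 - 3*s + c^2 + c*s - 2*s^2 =c^2 + c*s - 2*s^2 - 3*s - 1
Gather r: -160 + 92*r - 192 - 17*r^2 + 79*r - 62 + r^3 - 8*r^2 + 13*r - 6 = r^3 - 25*r^2 + 184*r - 420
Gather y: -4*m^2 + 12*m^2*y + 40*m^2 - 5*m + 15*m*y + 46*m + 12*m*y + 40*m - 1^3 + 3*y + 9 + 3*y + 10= 36*m^2 + 81*m + y*(12*m^2 + 27*m + 6) + 18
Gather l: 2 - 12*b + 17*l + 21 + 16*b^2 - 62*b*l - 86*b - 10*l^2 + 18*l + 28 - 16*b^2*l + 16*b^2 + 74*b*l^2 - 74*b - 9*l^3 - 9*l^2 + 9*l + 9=32*b^2 - 172*b - 9*l^3 + l^2*(74*b - 19) + l*(-16*b^2 - 62*b + 44) + 60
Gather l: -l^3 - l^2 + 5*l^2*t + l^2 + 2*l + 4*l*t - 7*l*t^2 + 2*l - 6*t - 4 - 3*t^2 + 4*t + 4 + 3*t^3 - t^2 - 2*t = -l^3 + 5*l^2*t + l*(-7*t^2 + 4*t + 4) + 3*t^3 - 4*t^2 - 4*t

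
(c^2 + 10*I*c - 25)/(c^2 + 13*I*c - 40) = (c + 5*I)/(c + 8*I)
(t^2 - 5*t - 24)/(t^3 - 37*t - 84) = (t - 8)/(t^2 - 3*t - 28)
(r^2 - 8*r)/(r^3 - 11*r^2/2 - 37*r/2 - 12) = 2*r/(2*r^2 + 5*r + 3)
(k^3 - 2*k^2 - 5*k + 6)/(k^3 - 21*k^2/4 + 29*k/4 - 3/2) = 4*(k^2 + k - 2)/(4*k^2 - 9*k + 2)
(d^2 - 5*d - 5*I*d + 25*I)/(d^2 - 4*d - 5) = (d - 5*I)/(d + 1)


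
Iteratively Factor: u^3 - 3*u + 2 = (u + 2)*(u^2 - 2*u + 1) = (u - 1)*(u + 2)*(u - 1)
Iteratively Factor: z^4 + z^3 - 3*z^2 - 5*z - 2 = (z + 1)*(z^3 - 3*z - 2) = (z + 1)^2*(z^2 - z - 2) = (z + 1)^3*(z - 2)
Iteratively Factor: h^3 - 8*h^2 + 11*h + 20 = (h + 1)*(h^2 - 9*h + 20) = (h - 4)*(h + 1)*(h - 5)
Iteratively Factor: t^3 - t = (t + 1)*(t^2 - t) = t*(t + 1)*(t - 1)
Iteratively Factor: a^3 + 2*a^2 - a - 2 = (a - 1)*(a^2 + 3*a + 2) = (a - 1)*(a + 2)*(a + 1)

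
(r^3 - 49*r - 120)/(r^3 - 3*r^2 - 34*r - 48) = (r + 5)/(r + 2)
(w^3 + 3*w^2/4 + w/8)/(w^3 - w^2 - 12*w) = (w^2 + 3*w/4 + 1/8)/(w^2 - w - 12)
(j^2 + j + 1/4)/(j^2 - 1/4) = (2*j + 1)/(2*j - 1)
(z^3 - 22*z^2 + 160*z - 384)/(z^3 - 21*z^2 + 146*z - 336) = (z - 8)/(z - 7)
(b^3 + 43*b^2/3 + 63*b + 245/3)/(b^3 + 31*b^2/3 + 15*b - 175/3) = (3*b + 7)/(3*b - 5)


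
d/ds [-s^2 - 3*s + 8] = -2*s - 3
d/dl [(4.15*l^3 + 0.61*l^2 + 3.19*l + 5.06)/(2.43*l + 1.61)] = (20.169*l^3 + 21.5268*l^2 + 1.9642*l - 7.1599)/(5.9049*l^2 + 7.8246*l + 2.5921)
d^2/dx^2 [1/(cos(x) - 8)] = (sin(x)^2 - 8*cos(x) + 1)/(cos(x) - 8)^3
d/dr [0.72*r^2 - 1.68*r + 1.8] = 1.44*r - 1.68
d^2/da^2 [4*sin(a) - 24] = -4*sin(a)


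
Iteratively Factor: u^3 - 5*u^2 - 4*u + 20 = (u + 2)*(u^2 - 7*u + 10) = (u - 2)*(u + 2)*(u - 5)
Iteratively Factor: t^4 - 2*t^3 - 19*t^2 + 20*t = (t - 5)*(t^3 + 3*t^2 - 4*t) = (t - 5)*(t - 1)*(t^2 + 4*t) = (t - 5)*(t - 1)*(t + 4)*(t)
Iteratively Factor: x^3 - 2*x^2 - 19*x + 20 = (x - 5)*(x^2 + 3*x - 4) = (x - 5)*(x + 4)*(x - 1)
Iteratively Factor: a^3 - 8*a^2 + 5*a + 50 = (a - 5)*(a^2 - 3*a - 10) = (a - 5)*(a + 2)*(a - 5)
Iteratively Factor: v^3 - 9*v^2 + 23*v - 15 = (v - 5)*(v^2 - 4*v + 3) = (v - 5)*(v - 1)*(v - 3)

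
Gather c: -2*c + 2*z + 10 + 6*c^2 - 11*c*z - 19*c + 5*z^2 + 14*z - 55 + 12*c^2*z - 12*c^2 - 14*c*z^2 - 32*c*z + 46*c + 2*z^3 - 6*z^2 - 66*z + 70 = c^2*(12*z - 6) + c*(-14*z^2 - 43*z + 25) + 2*z^3 - z^2 - 50*z + 25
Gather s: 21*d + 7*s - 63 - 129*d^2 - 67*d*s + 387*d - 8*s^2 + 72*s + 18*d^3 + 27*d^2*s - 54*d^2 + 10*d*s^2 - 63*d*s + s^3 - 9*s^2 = 18*d^3 - 183*d^2 + 408*d + s^3 + s^2*(10*d - 17) + s*(27*d^2 - 130*d + 79) - 63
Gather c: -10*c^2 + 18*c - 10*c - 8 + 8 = -10*c^2 + 8*c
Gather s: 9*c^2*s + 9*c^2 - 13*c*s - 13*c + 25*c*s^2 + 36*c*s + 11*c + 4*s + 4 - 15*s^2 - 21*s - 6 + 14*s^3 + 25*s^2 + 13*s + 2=9*c^2 - 2*c + 14*s^3 + s^2*(25*c + 10) + s*(9*c^2 + 23*c - 4)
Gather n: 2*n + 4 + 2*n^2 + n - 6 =2*n^2 + 3*n - 2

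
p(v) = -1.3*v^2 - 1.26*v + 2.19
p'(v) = -2.6*v - 1.26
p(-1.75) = 0.41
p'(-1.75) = 3.29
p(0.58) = 1.02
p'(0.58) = -2.77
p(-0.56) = 2.49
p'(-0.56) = 0.20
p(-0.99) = 2.16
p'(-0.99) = 1.31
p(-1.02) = 2.12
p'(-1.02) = 1.39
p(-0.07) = 2.27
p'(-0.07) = -1.08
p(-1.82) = 0.18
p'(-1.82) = 3.47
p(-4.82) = -21.94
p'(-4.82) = 11.27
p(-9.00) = -91.77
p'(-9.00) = 22.14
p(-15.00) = -271.41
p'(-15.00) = 37.74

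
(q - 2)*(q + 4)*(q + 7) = q^3 + 9*q^2 + 6*q - 56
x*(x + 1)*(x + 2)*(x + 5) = x^4 + 8*x^3 + 17*x^2 + 10*x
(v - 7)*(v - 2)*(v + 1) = v^3 - 8*v^2 + 5*v + 14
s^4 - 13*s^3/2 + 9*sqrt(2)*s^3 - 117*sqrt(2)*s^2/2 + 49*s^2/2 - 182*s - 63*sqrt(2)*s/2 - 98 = (s - 7)*(s + 1/2)*(s + 2*sqrt(2))*(s + 7*sqrt(2))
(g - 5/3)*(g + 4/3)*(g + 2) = g^3 + 5*g^2/3 - 26*g/9 - 40/9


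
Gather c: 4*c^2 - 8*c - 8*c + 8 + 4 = 4*c^2 - 16*c + 12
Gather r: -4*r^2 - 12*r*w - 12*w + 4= -4*r^2 - 12*r*w - 12*w + 4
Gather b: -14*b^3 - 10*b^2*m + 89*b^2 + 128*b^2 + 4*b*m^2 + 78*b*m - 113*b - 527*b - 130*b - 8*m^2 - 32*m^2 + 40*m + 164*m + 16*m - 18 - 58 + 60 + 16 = -14*b^3 + b^2*(217 - 10*m) + b*(4*m^2 + 78*m - 770) - 40*m^2 + 220*m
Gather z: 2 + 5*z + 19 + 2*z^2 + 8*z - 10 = 2*z^2 + 13*z + 11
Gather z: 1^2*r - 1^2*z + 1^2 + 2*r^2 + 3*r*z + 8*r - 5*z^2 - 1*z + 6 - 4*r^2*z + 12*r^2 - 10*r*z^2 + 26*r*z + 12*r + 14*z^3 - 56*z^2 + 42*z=14*r^2 + 21*r + 14*z^3 + z^2*(-10*r - 61) + z*(-4*r^2 + 29*r + 40) + 7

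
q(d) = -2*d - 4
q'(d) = -2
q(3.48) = -10.96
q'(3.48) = -2.00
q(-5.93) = 7.86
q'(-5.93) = -2.00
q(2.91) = -9.82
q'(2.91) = -2.00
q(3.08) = -10.16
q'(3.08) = -2.00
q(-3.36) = 2.72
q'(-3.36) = -2.00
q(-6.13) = 8.26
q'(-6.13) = -2.00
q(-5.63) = 7.26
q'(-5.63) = -2.00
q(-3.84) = 3.68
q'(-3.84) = -2.00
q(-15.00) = 26.00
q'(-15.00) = -2.00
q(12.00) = -28.00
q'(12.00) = -2.00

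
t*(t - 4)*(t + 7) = t^3 + 3*t^2 - 28*t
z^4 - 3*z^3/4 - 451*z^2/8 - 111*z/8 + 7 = (z - 8)*(z - 1/4)*(z + 1/2)*(z + 7)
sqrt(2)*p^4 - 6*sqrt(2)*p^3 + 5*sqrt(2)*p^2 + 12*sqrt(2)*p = p*(p - 4)*(p - 3)*(sqrt(2)*p + sqrt(2))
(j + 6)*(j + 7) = j^2 + 13*j + 42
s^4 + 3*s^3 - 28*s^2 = s^2*(s - 4)*(s + 7)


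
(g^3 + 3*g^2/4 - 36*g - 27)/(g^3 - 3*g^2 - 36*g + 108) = (g + 3/4)/(g - 3)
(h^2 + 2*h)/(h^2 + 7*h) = (h + 2)/(h + 7)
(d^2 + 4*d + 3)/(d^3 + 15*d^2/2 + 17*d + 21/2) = 2/(2*d + 7)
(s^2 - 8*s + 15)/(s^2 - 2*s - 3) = (s - 5)/(s + 1)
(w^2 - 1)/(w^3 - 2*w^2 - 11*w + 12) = (w + 1)/(w^2 - w - 12)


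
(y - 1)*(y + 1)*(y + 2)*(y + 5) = y^4 + 7*y^3 + 9*y^2 - 7*y - 10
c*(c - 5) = c^2 - 5*c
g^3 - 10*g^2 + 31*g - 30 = (g - 5)*(g - 3)*(g - 2)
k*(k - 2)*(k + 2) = k^3 - 4*k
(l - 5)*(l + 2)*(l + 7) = l^3 + 4*l^2 - 31*l - 70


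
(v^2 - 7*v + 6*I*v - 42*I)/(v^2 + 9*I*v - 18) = (v - 7)/(v + 3*I)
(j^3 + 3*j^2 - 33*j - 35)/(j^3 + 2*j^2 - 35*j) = (j + 1)/j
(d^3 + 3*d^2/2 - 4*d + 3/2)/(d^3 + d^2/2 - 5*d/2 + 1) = (d + 3)/(d + 2)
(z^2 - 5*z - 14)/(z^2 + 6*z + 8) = (z - 7)/(z + 4)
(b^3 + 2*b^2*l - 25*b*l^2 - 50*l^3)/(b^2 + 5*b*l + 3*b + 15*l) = (b^2 - 3*b*l - 10*l^2)/(b + 3)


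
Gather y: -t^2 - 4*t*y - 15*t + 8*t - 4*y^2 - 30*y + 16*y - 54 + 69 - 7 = -t^2 - 7*t - 4*y^2 + y*(-4*t - 14) + 8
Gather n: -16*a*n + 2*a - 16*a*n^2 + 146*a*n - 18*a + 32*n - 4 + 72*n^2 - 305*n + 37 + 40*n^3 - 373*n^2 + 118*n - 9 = -16*a + 40*n^3 + n^2*(-16*a - 301) + n*(130*a - 155) + 24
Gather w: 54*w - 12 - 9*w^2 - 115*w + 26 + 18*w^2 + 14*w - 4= 9*w^2 - 47*w + 10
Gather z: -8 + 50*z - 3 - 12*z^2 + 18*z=-12*z^2 + 68*z - 11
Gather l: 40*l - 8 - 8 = 40*l - 16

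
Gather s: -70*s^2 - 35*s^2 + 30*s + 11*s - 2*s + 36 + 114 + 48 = -105*s^2 + 39*s + 198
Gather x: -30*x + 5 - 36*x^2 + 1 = -36*x^2 - 30*x + 6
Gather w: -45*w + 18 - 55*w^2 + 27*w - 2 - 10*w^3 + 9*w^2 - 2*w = -10*w^3 - 46*w^2 - 20*w + 16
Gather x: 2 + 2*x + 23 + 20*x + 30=22*x + 55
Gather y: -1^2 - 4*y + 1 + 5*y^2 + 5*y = 5*y^2 + y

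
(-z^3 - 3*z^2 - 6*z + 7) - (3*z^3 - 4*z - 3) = -4*z^3 - 3*z^2 - 2*z + 10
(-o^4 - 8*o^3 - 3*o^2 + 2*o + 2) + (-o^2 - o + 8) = -o^4 - 8*o^3 - 4*o^2 + o + 10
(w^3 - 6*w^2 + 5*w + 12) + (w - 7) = w^3 - 6*w^2 + 6*w + 5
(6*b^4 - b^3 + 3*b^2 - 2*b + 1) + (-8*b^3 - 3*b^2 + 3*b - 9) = 6*b^4 - 9*b^3 + b - 8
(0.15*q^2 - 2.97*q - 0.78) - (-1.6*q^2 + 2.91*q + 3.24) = 1.75*q^2 - 5.88*q - 4.02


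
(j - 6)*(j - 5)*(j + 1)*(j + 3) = j^4 - 7*j^3 - 11*j^2 + 87*j + 90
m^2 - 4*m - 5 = (m - 5)*(m + 1)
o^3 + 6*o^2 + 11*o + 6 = (o + 1)*(o + 2)*(o + 3)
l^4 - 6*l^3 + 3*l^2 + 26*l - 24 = (l - 4)*(l - 3)*(l - 1)*(l + 2)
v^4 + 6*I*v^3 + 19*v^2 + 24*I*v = v*(v - 3*I)*(v + I)*(v + 8*I)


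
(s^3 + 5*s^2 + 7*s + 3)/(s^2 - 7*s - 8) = (s^2 + 4*s + 3)/(s - 8)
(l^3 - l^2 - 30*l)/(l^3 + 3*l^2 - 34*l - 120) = l/(l + 4)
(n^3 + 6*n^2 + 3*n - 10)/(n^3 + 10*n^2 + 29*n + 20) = (n^2 + n - 2)/(n^2 + 5*n + 4)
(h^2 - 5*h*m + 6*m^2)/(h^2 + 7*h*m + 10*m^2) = (h^2 - 5*h*m + 6*m^2)/(h^2 + 7*h*m + 10*m^2)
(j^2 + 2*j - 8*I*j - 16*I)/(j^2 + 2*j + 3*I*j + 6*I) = (j - 8*I)/(j + 3*I)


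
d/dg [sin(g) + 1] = cos(g)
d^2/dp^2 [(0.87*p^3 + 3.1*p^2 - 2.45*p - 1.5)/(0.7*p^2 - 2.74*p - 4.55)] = (-4.44089209850063e-16*p^5 + 4.44089209850063e-15*p^4 + 28.095724*p^3 + 119.90874*p^2 + 78.50955*p + 157.366)/(0.343*p^6 - 4.0278*p^5 + 9.07746*p^4 + 31.790576*p^3 - 59.00349*p^2 - 170.17455*p - 94.196375)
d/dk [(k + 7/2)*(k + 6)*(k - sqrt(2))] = 3*k^2 - 2*sqrt(2)*k + 19*k - 19*sqrt(2)/2 + 21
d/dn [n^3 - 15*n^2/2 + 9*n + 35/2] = 3*n^2 - 15*n + 9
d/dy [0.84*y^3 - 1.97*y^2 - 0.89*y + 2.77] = 2.52*y^2 - 3.94*y - 0.89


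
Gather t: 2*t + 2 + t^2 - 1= t^2 + 2*t + 1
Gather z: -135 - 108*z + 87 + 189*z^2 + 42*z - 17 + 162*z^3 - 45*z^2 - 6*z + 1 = 162*z^3 + 144*z^2 - 72*z - 64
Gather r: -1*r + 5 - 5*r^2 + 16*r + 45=-5*r^2 + 15*r + 50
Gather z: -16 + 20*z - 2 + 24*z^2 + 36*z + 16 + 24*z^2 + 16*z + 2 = 48*z^2 + 72*z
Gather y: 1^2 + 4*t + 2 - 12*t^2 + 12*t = -12*t^2 + 16*t + 3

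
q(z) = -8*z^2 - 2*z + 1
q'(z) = -16*z - 2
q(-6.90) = -366.08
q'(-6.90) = 108.40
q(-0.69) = -1.43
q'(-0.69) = 9.04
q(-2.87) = -59.16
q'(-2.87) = 43.92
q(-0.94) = -4.19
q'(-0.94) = 13.04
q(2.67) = -61.37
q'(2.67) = -44.72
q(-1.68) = -18.22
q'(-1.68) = 24.88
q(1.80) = -28.52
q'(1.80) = -30.80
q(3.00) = -77.00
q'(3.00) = -50.00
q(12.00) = -1175.00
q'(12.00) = -194.00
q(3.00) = -77.00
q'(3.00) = -50.00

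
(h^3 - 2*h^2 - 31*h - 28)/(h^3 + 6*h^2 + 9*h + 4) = (h - 7)/(h + 1)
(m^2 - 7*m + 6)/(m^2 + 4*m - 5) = (m - 6)/(m + 5)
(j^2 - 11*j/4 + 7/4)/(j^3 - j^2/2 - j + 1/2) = (4*j - 7)/(2*(2*j^2 + j - 1))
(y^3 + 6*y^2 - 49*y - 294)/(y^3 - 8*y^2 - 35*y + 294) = (y + 7)/(y - 7)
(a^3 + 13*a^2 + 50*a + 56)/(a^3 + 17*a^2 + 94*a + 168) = (a + 2)/(a + 6)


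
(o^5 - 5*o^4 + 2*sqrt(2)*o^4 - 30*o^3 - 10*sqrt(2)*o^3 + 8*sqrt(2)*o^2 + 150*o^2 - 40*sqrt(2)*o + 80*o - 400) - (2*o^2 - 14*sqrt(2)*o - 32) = o^5 - 5*o^4 + 2*sqrt(2)*o^4 - 30*o^3 - 10*sqrt(2)*o^3 + 8*sqrt(2)*o^2 + 148*o^2 - 26*sqrt(2)*o + 80*o - 368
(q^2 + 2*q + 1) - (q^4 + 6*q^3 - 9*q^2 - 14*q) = -q^4 - 6*q^3 + 10*q^2 + 16*q + 1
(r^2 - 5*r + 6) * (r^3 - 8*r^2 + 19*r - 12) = r^5 - 13*r^4 + 65*r^3 - 155*r^2 + 174*r - 72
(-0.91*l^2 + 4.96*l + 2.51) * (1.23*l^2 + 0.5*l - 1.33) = -1.1193*l^4 + 5.6458*l^3 + 6.7776*l^2 - 5.3418*l - 3.3383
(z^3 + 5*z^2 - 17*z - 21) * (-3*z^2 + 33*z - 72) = -3*z^5 + 18*z^4 + 144*z^3 - 858*z^2 + 531*z + 1512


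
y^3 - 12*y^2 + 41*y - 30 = (y - 6)*(y - 5)*(y - 1)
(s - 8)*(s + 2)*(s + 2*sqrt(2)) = s^3 - 6*s^2 + 2*sqrt(2)*s^2 - 12*sqrt(2)*s - 16*s - 32*sqrt(2)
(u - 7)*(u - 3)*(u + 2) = u^3 - 8*u^2 + u + 42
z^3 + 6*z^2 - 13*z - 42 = (z - 3)*(z + 2)*(z + 7)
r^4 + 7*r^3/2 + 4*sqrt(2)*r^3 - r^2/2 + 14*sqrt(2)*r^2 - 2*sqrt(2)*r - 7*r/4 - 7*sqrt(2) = (r + 7/2)*(r - sqrt(2)/2)*(r + sqrt(2)/2)*(r + 4*sqrt(2))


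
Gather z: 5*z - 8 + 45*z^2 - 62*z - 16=45*z^2 - 57*z - 24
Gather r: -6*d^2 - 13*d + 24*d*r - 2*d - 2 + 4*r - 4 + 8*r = -6*d^2 - 15*d + r*(24*d + 12) - 6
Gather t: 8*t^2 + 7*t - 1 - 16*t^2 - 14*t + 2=-8*t^2 - 7*t + 1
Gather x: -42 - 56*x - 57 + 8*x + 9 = -48*x - 90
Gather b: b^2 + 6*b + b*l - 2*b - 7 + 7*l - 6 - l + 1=b^2 + b*(l + 4) + 6*l - 12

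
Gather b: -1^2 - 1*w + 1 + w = 0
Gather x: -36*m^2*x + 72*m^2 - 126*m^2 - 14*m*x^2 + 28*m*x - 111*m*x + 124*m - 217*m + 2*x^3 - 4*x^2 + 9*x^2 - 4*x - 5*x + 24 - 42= -54*m^2 - 93*m + 2*x^3 + x^2*(5 - 14*m) + x*(-36*m^2 - 83*m - 9) - 18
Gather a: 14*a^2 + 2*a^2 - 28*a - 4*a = 16*a^2 - 32*a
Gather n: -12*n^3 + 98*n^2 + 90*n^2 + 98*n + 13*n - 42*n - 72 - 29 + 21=-12*n^3 + 188*n^2 + 69*n - 80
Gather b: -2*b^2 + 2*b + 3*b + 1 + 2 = -2*b^2 + 5*b + 3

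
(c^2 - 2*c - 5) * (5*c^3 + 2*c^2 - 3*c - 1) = 5*c^5 - 8*c^4 - 32*c^3 - 5*c^2 + 17*c + 5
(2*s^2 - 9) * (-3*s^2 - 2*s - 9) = -6*s^4 - 4*s^3 + 9*s^2 + 18*s + 81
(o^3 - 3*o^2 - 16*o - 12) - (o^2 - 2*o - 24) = o^3 - 4*o^2 - 14*o + 12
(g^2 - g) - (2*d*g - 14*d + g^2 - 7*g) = -2*d*g + 14*d + 6*g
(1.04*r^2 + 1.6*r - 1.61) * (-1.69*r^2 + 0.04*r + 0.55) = -1.7576*r^4 - 2.6624*r^3 + 3.3569*r^2 + 0.8156*r - 0.8855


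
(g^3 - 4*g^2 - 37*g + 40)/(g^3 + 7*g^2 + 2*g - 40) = (g^2 - 9*g + 8)/(g^2 + 2*g - 8)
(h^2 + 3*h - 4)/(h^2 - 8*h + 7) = (h + 4)/(h - 7)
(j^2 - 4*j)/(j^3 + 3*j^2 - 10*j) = (j - 4)/(j^2 + 3*j - 10)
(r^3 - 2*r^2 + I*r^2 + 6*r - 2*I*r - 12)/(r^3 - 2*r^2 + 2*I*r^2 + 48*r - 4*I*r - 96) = (r^2 + I*r + 6)/(r^2 + 2*I*r + 48)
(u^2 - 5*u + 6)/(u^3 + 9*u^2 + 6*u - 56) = (u - 3)/(u^2 + 11*u + 28)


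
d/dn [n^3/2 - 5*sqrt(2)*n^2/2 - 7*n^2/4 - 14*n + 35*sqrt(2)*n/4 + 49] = 3*n^2/2 - 5*sqrt(2)*n - 7*n/2 - 14 + 35*sqrt(2)/4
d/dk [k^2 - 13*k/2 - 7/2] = 2*k - 13/2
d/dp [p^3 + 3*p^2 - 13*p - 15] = 3*p^2 + 6*p - 13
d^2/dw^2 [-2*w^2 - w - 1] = -4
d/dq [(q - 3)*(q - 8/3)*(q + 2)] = 3*q^2 - 22*q/3 - 10/3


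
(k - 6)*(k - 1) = k^2 - 7*k + 6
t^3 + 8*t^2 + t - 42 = (t - 2)*(t + 3)*(t + 7)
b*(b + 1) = b^2 + b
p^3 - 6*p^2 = p^2*(p - 6)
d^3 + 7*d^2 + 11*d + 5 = (d + 1)^2*(d + 5)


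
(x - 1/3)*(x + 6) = x^2 + 17*x/3 - 2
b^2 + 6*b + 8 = (b + 2)*(b + 4)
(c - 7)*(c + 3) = c^2 - 4*c - 21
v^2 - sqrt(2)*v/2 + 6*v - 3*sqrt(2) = (v + 6)*(v - sqrt(2)/2)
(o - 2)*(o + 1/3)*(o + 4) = o^3 + 7*o^2/3 - 22*o/3 - 8/3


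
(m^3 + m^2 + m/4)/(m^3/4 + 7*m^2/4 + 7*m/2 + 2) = m*(4*m^2 + 4*m + 1)/(m^3 + 7*m^2 + 14*m + 8)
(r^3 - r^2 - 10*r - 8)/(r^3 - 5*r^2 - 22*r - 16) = (r - 4)/(r - 8)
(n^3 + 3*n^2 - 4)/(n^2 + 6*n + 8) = (n^2 + n - 2)/(n + 4)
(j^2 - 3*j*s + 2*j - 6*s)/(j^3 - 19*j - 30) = (j - 3*s)/(j^2 - 2*j - 15)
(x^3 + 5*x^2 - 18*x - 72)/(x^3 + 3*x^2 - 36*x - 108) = (x - 4)/(x - 6)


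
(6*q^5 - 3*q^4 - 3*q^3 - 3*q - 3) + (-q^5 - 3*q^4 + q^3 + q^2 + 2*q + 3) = 5*q^5 - 6*q^4 - 2*q^3 + q^2 - q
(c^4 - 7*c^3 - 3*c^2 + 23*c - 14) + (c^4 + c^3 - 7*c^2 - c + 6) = 2*c^4 - 6*c^3 - 10*c^2 + 22*c - 8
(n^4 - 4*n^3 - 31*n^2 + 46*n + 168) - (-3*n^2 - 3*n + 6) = n^4 - 4*n^3 - 28*n^2 + 49*n + 162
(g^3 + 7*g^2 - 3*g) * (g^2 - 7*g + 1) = g^5 - 51*g^3 + 28*g^2 - 3*g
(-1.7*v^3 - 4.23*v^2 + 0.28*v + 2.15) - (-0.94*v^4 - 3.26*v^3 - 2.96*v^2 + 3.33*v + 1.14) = 0.94*v^4 + 1.56*v^3 - 1.27*v^2 - 3.05*v + 1.01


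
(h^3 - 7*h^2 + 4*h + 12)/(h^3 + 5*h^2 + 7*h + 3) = (h^2 - 8*h + 12)/(h^2 + 4*h + 3)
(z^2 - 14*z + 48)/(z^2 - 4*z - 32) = (z - 6)/(z + 4)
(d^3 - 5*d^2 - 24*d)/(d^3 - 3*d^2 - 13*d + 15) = d*(d - 8)/(d^2 - 6*d + 5)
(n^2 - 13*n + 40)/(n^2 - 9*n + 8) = (n - 5)/(n - 1)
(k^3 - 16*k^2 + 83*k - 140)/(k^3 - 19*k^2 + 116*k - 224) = (k - 5)/(k - 8)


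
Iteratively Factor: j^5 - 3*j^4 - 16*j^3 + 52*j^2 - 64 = (j + 1)*(j^4 - 4*j^3 - 12*j^2 + 64*j - 64) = (j - 4)*(j + 1)*(j^3 - 12*j + 16) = (j - 4)*(j - 2)*(j + 1)*(j^2 + 2*j - 8) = (j - 4)*(j - 2)^2*(j + 1)*(j + 4)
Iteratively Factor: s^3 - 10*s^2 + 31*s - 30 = (s - 3)*(s^2 - 7*s + 10) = (s - 5)*(s - 3)*(s - 2)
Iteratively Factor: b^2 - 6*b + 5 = (b - 5)*(b - 1)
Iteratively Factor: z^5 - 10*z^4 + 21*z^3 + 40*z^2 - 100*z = (z + 2)*(z^4 - 12*z^3 + 45*z^2 - 50*z) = (z - 2)*(z + 2)*(z^3 - 10*z^2 + 25*z) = (z - 5)*(z - 2)*(z + 2)*(z^2 - 5*z) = z*(z - 5)*(z - 2)*(z + 2)*(z - 5)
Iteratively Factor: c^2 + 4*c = (c)*(c + 4)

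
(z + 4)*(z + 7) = z^2 + 11*z + 28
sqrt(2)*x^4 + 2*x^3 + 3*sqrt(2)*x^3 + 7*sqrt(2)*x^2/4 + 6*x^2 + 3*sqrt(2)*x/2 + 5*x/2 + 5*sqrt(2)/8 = (x + 1/2)*(x + 5/2)*(x + sqrt(2)/2)*(sqrt(2)*x + 1)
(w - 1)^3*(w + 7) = w^4 + 4*w^3 - 18*w^2 + 20*w - 7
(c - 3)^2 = c^2 - 6*c + 9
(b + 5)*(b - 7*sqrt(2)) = b^2 - 7*sqrt(2)*b + 5*b - 35*sqrt(2)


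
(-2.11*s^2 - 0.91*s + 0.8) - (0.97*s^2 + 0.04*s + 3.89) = -3.08*s^2 - 0.95*s - 3.09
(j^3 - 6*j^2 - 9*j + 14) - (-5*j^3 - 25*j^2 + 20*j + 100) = 6*j^3 + 19*j^2 - 29*j - 86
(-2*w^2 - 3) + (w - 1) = -2*w^2 + w - 4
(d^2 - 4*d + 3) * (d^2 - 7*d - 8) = d^4 - 11*d^3 + 23*d^2 + 11*d - 24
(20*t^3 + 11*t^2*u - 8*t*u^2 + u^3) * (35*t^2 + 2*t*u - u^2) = 700*t^5 + 425*t^4*u - 278*t^3*u^2 + 8*t^2*u^3 + 10*t*u^4 - u^5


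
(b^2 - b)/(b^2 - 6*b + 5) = b/(b - 5)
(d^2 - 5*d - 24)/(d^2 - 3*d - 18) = (d - 8)/(d - 6)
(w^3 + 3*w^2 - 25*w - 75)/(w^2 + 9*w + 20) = (w^2 - 2*w - 15)/(w + 4)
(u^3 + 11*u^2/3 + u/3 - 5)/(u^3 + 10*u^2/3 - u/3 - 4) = (3*u + 5)/(3*u + 4)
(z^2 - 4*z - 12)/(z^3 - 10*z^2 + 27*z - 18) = (z + 2)/(z^2 - 4*z + 3)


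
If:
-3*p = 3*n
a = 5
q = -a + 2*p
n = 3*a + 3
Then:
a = 5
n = 18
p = -18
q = -41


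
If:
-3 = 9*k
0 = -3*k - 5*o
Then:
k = -1/3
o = 1/5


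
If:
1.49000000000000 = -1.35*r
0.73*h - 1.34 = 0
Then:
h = 1.84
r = -1.10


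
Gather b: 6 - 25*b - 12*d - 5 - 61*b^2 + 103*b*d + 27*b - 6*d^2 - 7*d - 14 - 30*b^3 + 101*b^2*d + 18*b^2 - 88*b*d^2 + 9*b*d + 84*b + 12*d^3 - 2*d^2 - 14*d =-30*b^3 + b^2*(101*d - 43) + b*(-88*d^2 + 112*d + 86) + 12*d^3 - 8*d^2 - 33*d - 13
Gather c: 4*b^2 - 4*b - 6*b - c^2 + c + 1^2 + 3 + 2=4*b^2 - 10*b - c^2 + c + 6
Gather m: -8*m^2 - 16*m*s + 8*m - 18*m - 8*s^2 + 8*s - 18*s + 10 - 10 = -8*m^2 + m*(-16*s - 10) - 8*s^2 - 10*s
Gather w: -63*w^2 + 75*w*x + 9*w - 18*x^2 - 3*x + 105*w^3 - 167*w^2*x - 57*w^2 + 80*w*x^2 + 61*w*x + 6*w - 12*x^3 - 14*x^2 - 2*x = 105*w^3 + w^2*(-167*x - 120) + w*(80*x^2 + 136*x + 15) - 12*x^3 - 32*x^2 - 5*x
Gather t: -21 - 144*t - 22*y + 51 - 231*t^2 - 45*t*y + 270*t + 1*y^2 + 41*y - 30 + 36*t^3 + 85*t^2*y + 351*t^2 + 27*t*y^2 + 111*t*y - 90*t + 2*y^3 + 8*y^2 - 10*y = 36*t^3 + t^2*(85*y + 120) + t*(27*y^2 + 66*y + 36) + 2*y^3 + 9*y^2 + 9*y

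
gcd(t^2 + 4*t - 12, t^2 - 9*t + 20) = 1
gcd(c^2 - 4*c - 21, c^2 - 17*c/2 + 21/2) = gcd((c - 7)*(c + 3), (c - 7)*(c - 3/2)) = c - 7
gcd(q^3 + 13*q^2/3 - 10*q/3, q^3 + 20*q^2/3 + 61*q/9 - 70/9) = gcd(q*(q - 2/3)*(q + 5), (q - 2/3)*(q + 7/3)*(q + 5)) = q^2 + 13*q/3 - 10/3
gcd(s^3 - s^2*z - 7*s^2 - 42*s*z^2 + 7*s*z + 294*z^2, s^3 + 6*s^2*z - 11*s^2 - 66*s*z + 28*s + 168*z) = s^2 + 6*s*z - 7*s - 42*z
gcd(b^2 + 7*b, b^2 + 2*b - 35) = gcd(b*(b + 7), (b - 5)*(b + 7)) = b + 7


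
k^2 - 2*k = k*(k - 2)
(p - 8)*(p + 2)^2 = p^3 - 4*p^2 - 28*p - 32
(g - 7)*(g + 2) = g^2 - 5*g - 14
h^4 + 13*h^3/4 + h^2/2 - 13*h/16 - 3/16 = (h - 1/2)*(h + 1/4)*(h + 1/2)*(h + 3)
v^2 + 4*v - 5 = (v - 1)*(v + 5)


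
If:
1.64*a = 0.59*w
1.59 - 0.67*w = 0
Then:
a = 0.85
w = 2.37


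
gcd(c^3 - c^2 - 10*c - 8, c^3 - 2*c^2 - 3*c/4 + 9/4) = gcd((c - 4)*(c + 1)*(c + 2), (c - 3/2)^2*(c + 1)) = c + 1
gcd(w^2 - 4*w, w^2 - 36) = 1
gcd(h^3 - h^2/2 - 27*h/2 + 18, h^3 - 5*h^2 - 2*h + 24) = h - 3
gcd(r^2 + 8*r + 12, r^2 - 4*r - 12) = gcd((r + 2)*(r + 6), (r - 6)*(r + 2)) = r + 2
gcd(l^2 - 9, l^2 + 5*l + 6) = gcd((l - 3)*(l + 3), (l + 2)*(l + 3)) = l + 3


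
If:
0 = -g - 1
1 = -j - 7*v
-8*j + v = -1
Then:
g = -1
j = 2/19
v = -3/19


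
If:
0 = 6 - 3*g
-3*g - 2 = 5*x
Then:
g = 2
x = -8/5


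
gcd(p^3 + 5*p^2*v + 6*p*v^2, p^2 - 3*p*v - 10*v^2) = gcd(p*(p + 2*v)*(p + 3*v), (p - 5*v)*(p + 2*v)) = p + 2*v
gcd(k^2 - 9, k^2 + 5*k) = 1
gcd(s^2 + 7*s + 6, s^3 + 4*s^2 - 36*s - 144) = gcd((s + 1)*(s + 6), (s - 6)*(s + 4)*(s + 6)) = s + 6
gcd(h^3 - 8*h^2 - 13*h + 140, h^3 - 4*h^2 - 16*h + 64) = h + 4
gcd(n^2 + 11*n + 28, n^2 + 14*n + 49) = n + 7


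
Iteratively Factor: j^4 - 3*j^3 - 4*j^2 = (j - 4)*(j^3 + j^2) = j*(j - 4)*(j^2 + j) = j*(j - 4)*(j + 1)*(j)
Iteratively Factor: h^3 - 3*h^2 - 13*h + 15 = (h + 3)*(h^2 - 6*h + 5) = (h - 5)*(h + 3)*(h - 1)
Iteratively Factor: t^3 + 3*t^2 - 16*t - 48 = (t + 4)*(t^2 - t - 12) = (t - 4)*(t + 4)*(t + 3)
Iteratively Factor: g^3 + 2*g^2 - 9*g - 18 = (g + 2)*(g^2 - 9) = (g - 3)*(g + 2)*(g + 3)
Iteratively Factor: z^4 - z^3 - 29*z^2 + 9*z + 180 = (z + 4)*(z^3 - 5*z^2 - 9*z + 45) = (z + 3)*(z + 4)*(z^2 - 8*z + 15) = (z - 5)*(z + 3)*(z + 4)*(z - 3)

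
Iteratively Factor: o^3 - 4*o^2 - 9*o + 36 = (o - 3)*(o^2 - o - 12) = (o - 3)*(o + 3)*(o - 4)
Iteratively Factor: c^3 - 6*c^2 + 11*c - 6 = (c - 2)*(c^2 - 4*c + 3) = (c - 2)*(c - 1)*(c - 3)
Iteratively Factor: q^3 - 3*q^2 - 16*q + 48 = (q - 4)*(q^2 + q - 12) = (q - 4)*(q + 4)*(q - 3)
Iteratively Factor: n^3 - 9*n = (n - 3)*(n^2 + 3*n) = (n - 3)*(n + 3)*(n)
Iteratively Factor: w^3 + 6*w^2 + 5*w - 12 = (w - 1)*(w^2 + 7*w + 12) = (w - 1)*(w + 4)*(w + 3)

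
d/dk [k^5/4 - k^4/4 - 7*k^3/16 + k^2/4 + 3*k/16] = 5*k^4/4 - k^3 - 21*k^2/16 + k/2 + 3/16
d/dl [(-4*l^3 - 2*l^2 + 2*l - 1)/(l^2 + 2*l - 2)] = 2*(-2*l^4 - 8*l^3 + 9*l^2 + 5*l - 1)/(l^4 + 4*l^3 - 8*l + 4)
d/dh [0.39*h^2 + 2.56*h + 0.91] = 0.78*h + 2.56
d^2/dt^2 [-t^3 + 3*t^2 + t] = 6 - 6*t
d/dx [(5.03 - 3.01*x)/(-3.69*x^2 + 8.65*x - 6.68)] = (-11.1069*x^2 + 37.1214*x - 23.4027)/(13.6161*x^4 - 63.837*x^3 + 124.1209*x^2 - 115.564*x + 44.6224)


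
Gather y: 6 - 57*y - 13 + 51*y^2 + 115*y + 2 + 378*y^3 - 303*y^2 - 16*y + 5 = 378*y^3 - 252*y^2 + 42*y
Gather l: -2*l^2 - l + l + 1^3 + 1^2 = 2 - 2*l^2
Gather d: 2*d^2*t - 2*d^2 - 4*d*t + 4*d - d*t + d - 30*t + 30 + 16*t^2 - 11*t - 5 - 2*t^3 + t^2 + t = d^2*(2*t - 2) + d*(5 - 5*t) - 2*t^3 + 17*t^2 - 40*t + 25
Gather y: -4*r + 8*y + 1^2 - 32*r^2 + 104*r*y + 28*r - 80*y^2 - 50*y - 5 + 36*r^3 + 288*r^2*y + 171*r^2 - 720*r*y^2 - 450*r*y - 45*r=36*r^3 + 139*r^2 - 21*r + y^2*(-720*r - 80) + y*(288*r^2 - 346*r - 42) - 4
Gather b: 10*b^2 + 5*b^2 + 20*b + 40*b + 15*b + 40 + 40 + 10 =15*b^2 + 75*b + 90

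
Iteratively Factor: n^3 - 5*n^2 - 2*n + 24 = (n + 2)*(n^2 - 7*n + 12) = (n - 3)*(n + 2)*(n - 4)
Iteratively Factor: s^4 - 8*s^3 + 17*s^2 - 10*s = (s - 5)*(s^3 - 3*s^2 + 2*s) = (s - 5)*(s - 1)*(s^2 - 2*s) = s*(s - 5)*(s - 1)*(s - 2)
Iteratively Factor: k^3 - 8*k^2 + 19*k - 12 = (k - 3)*(k^2 - 5*k + 4) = (k - 3)*(k - 1)*(k - 4)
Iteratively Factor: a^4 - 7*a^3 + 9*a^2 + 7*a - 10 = (a - 1)*(a^3 - 6*a^2 + 3*a + 10) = (a - 1)*(a + 1)*(a^2 - 7*a + 10) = (a - 5)*(a - 1)*(a + 1)*(a - 2)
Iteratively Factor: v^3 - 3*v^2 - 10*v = (v)*(v^2 - 3*v - 10) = v*(v + 2)*(v - 5)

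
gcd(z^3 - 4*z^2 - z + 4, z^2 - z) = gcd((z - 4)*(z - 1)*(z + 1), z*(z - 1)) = z - 1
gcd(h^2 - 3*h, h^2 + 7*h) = h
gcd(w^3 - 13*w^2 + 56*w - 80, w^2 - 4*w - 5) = w - 5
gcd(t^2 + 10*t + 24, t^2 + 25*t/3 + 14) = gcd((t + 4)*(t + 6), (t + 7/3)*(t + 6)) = t + 6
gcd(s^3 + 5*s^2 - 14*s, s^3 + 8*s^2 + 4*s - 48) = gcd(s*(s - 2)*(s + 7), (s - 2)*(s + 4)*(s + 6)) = s - 2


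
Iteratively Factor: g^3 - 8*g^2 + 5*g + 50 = (g + 2)*(g^2 - 10*g + 25) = (g - 5)*(g + 2)*(g - 5)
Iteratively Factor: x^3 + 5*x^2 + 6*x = (x + 3)*(x^2 + 2*x) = x*(x + 3)*(x + 2)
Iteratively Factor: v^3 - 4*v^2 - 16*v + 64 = (v + 4)*(v^2 - 8*v + 16) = (v - 4)*(v + 4)*(v - 4)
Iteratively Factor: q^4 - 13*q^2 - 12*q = (q)*(q^3 - 13*q - 12) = q*(q - 4)*(q^2 + 4*q + 3) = q*(q - 4)*(q + 1)*(q + 3)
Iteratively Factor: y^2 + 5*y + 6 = (y + 3)*(y + 2)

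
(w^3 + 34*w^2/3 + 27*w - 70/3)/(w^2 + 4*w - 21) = (3*w^2 + 13*w - 10)/(3*(w - 3))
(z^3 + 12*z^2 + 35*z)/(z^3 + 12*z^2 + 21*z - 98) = z*(z + 5)/(z^2 + 5*z - 14)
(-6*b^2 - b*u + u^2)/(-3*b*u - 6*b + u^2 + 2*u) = (2*b + u)/(u + 2)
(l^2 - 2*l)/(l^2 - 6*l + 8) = l/(l - 4)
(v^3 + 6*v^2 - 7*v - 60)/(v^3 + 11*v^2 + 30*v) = (v^2 + v - 12)/(v*(v + 6))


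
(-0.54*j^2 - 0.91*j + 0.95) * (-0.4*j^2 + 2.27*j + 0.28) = 0.216*j^4 - 0.8618*j^3 - 2.5969*j^2 + 1.9017*j + 0.266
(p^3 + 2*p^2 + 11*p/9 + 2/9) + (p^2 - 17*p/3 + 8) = p^3 + 3*p^2 - 40*p/9 + 74/9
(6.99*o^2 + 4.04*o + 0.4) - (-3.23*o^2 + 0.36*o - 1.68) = 10.22*o^2 + 3.68*o + 2.08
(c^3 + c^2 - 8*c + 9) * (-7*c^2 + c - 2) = -7*c^5 - 6*c^4 + 55*c^3 - 73*c^2 + 25*c - 18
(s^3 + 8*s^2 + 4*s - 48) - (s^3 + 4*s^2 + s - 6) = 4*s^2 + 3*s - 42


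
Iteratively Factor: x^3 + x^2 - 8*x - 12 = (x + 2)*(x^2 - x - 6) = (x + 2)^2*(x - 3)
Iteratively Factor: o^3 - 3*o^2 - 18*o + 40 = (o - 2)*(o^2 - o - 20) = (o - 5)*(o - 2)*(o + 4)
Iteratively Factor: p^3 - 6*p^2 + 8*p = (p - 4)*(p^2 - 2*p) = (p - 4)*(p - 2)*(p)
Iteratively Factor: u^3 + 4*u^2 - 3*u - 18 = (u + 3)*(u^2 + u - 6) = (u + 3)^2*(u - 2)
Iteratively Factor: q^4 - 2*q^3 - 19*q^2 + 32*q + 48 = (q - 4)*(q^3 + 2*q^2 - 11*q - 12) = (q - 4)*(q + 1)*(q^2 + q - 12) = (q - 4)*(q - 3)*(q + 1)*(q + 4)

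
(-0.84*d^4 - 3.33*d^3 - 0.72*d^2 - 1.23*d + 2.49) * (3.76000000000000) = -3.1584*d^4 - 12.5208*d^3 - 2.7072*d^2 - 4.6248*d + 9.3624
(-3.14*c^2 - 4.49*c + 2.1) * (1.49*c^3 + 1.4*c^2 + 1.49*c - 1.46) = -4.6786*c^5 - 11.0861*c^4 - 7.8356*c^3 + 0.8343*c^2 + 9.6844*c - 3.066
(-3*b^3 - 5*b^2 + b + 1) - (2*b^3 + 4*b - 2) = -5*b^3 - 5*b^2 - 3*b + 3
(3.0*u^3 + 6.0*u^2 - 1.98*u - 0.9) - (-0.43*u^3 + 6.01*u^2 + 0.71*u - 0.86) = 3.43*u^3 - 0.00999999999999979*u^2 - 2.69*u - 0.04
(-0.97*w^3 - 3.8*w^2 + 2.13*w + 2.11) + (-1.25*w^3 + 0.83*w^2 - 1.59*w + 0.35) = -2.22*w^3 - 2.97*w^2 + 0.54*w + 2.46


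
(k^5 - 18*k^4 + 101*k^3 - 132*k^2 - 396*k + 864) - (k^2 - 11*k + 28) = k^5 - 18*k^4 + 101*k^3 - 133*k^2 - 385*k + 836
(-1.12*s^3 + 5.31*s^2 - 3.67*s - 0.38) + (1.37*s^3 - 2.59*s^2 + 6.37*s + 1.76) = 0.25*s^3 + 2.72*s^2 + 2.7*s + 1.38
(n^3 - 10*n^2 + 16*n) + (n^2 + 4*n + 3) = n^3 - 9*n^2 + 20*n + 3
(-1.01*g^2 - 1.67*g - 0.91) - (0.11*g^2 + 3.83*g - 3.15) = -1.12*g^2 - 5.5*g + 2.24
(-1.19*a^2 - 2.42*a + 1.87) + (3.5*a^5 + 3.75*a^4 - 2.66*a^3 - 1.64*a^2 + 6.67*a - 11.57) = 3.5*a^5 + 3.75*a^4 - 2.66*a^3 - 2.83*a^2 + 4.25*a - 9.7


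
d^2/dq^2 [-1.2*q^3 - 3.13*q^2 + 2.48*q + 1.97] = -7.2*q - 6.26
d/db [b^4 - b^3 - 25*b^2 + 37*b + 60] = 4*b^3 - 3*b^2 - 50*b + 37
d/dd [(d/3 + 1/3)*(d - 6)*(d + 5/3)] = d^2 - 20*d/9 - 43/9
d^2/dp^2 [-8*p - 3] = 0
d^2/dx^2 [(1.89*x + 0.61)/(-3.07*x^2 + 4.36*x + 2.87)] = ((1.89*x + 0.61)*(6.14*x - 4.36)*(12.28*x - 8.72) + (34.8138*x - 12.7354)*(-3.07*x^2 + 4.36*x + 2.87))/(-3.07*x^2 + 4.36*x + 2.87)^3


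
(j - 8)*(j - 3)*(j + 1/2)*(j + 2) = j^4 - 17*j^3/2 - 5*j^2/2 + 49*j + 24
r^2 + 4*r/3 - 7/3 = (r - 1)*(r + 7/3)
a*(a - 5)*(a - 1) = a^3 - 6*a^2 + 5*a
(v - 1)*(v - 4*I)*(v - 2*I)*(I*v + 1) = I*v^4 + 7*v^3 - I*v^3 - 7*v^2 - 14*I*v^2 - 8*v + 14*I*v + 8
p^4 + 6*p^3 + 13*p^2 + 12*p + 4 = (p + 1)^2*(p + 2)^2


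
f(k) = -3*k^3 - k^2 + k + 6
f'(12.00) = -1319.00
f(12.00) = -5310.00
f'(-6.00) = -311.00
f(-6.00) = 612.00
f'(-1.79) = -24.26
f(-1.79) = 18.21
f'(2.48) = -59.31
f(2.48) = -43.43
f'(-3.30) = -90.41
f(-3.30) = 99.62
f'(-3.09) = -78.75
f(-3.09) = 81.87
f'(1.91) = -35.65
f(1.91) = -16.64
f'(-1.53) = -17.01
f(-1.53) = 12.87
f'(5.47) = -279.23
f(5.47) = -509.45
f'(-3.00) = -74.00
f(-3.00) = 75.00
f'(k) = -9*k^2 - 2*k + 1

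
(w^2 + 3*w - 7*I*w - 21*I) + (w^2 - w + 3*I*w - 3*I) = 2*w^2 + 2*w - 4*I*w - 24*I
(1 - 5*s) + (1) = 2 - 5*s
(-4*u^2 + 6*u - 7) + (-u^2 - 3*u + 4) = -5*u^2 + 3*u - 3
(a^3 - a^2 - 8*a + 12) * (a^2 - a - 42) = a^5 - 2*a^4 - 49*a^3 + 62*a^2 + 324*a - 504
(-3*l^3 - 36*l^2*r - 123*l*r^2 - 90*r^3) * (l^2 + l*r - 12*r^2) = -3*l^5 - 39*l^4*r - 123*l^3*r^2 + 219*l^2*r^3 + 1386*l*r^4 + 1080*r^5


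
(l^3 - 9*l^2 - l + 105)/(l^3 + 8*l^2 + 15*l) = (l^2 - 12*l + 35)/(l*(l + 5))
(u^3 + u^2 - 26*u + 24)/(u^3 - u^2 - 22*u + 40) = (u^2 + 5*u - 6)/(u^2 + 3*u - 10)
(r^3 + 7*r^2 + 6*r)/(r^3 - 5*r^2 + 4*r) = (r^2 + 7*r + 6)/(r^2 - 5*r + 4)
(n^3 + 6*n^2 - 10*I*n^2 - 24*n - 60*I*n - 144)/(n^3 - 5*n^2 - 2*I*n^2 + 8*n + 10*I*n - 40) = (n^2 + 6*n*(1 - I) - 36*I)/(n^2 + n*(-5 + 2*I) - 10*I)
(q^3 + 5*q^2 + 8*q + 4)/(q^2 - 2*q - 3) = (q^2 + 4*q + 4)/(q - 3)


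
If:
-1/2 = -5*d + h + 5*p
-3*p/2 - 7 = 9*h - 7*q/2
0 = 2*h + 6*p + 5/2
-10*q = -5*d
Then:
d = -221/1048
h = -1663/2096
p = -319/2096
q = -221/2096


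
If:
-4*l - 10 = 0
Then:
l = -5/2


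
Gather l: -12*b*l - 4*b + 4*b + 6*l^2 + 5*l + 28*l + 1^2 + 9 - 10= 6*l^2 + l*(33 - 12*b)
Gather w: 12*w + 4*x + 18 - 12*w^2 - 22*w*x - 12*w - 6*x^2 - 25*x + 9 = -12*w^2 - 22*w*x - 6*x^2 - 21*x + 27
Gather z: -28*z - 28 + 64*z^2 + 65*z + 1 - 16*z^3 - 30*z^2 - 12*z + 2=-16*z^3 + 34*z^2 + 25*z - 25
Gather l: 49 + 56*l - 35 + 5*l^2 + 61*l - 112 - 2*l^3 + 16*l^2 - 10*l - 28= -2*l^3 + 21*l^2 + 107*l - 126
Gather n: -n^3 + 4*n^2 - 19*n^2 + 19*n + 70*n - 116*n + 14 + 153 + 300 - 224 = -n^3 - 15*n^2 - 27*n + 243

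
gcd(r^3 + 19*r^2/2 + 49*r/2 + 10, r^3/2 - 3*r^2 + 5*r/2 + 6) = 1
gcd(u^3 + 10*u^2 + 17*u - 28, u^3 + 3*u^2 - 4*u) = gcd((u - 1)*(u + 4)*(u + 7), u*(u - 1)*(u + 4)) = u^2 + 3*u - 4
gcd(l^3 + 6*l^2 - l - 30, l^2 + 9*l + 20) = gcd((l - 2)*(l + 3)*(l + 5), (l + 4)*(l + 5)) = l + 5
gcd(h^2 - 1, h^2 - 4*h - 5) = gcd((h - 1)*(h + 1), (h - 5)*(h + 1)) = h + 1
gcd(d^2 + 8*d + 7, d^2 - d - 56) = d + 7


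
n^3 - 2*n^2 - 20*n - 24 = (n - 6)*(n + 2)^2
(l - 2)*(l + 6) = l^2 + 4*l - 12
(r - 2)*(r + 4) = r^2 + 2*r - 8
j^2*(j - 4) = j^3 - 4*j^2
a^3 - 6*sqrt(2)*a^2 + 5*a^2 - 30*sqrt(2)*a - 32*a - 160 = (a + 5)*(a - 8*sqrt(2))*(a + 2*sqrt(2))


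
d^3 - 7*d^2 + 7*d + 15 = (d - 5)*(d - 3)*(d + 1)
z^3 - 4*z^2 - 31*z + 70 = (z - 7)*(z - 2)*(z + 5)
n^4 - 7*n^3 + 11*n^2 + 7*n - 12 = (n - 4)*(n - 3)*(n - 1)*(n + 1)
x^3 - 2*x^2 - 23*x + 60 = (x - 4)*(x - 3)*(x + 5)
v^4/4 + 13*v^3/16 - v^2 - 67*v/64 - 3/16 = (v/4 + 1)*(v - 3/2)*(v + 1/4)*(v + 1/2)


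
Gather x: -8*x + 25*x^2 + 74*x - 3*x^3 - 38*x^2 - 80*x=-3*x^3 - 13*x^2 - 14*x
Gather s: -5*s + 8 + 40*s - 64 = 35*s - 56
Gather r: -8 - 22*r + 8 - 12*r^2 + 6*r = -12*r^2 - 16*r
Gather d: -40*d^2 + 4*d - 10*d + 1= -40*d^2 - 6*d + 1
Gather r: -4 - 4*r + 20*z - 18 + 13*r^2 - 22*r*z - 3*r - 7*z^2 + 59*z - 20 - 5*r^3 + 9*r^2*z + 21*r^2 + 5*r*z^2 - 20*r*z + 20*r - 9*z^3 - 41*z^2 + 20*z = -5*r^3 + r^2*(9*z + 34) + r*(5*z^2 - 42*z + 13) - 9*z^3 - 48*z^2 + 99*z - 42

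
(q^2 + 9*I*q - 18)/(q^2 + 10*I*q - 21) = (q + 6*I)/(q + 7*I)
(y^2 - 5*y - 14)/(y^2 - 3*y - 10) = (y - 7)/(y - 5)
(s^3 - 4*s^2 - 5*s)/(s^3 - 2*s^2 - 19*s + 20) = s*(s + 1)/(s^2 + 3*s - 4)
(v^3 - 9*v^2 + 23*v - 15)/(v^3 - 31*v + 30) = (v - 3)/(v + 6)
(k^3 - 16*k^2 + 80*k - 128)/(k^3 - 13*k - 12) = (k^2 - 12*k + 32)/(k^2 + 4*k + 3)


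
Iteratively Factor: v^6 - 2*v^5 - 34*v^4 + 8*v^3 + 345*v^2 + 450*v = (v + 2)*(v^5 - 4*v^4 - 26*v^3 + 60*v^2 + 225*v) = (v + 2)*(v + 3)*(v^4 - 7*v^3 - 5*v^2 + 75*v) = v*(v + 2)*(v + 3)*(v^3 - 7*v^2 - 5*v + 75) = v*(v - 5)*(v + 2)*(v + 3)*(v^2 - 2*v - 15) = v*(v - 5)*(v + 2)*(v + 3)^2*(v - 5)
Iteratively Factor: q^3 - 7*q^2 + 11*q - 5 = (q - 5)*(q^2 - 2*q + 1) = (q - 5)*(q - 1)*(q - 1)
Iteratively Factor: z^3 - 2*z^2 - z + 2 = (z - 2)*(z^2 - 1) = (z - 2)*(z + 1)*(z - 1)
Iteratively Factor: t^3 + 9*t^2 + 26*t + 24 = (t + 2)*(t^2 + 7*t + 12) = (t + 2)*(t + 3)*(t + 4)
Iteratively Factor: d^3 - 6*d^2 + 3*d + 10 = (d - 2)*(d^2 - 4*d - 5) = (d - 2)*(d + 1)*(d - 5)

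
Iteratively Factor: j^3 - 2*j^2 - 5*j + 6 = (j + 2)*(j^2 - 4*j + 3) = (j - 3)*(j + 2)*(j - 1)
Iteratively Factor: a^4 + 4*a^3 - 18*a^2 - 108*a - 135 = (a + 3)*(a^3 + a^2 - 21*a - 45) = (a + 3)^2*(a^2 - 2*a - 15) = (a + 3)^3*(a - 5)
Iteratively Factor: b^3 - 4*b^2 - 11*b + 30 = (b - 2)*(b^2 - 2*b - 15) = (b - 2)*(b + 3)*(b - 5)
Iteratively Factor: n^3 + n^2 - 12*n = (n + 4)*(n^2 - 3*n) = n*(n + 4)*(n - 3)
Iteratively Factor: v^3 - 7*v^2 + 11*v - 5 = (v - 1)*(v^2 - 6*v + 5) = (v - 5)*(v - 1)*(v - 1)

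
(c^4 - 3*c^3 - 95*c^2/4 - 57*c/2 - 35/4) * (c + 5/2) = c^5 - c^4/2 - 125*c^3/4 - 703*c^2/8 - 80*c - 175/8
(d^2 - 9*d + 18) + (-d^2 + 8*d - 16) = 2 - d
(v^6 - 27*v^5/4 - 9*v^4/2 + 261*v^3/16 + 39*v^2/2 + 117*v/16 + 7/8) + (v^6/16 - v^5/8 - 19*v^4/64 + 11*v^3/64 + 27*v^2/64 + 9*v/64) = 17*v^6/16 - 55*v^5/8 - 307*v^4/64 + 1055*v^3/64 + 1275*v^2/64 + 477*v/64 + 7/8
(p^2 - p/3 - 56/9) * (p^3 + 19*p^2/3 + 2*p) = p^5 + 6*p^4 - 19*p^3/3 - 1082*p^2/27 - 112*p/9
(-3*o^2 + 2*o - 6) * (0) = 0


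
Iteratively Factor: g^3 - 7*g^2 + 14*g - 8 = (g - 2)*(g^2 - 5*g + 4) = (g - 2)*(g - 1)*(g - 4)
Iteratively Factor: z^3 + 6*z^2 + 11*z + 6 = (z + 3)*(z^2 + 3*z + 2) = (z + 1)*(z + 3)*(z + 2)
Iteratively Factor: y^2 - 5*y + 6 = (y - 3)*(y - 2)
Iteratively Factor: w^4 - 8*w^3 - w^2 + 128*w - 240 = (w - 5)*(w^3 - 3*w^2 - 16*w + 48) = (w - 5)*(w - 4)*(w^2 + w - 12) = (w - 5)*(w - 4)*(w + 4)*(w - 3)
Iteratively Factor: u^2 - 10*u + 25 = (u - 5)*(u - 5)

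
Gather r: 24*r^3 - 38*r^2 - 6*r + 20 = 24*r^3 - 38*r^2 - 6*r + 20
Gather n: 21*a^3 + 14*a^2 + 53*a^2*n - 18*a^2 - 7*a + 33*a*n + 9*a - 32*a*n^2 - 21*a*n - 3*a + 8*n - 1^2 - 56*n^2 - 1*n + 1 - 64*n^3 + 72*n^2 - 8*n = 21*a^3 - 4*a^2 - a - 64*n^3 + n^2*(16 - 32*a) + n*(53*a^2 + 12*a - 1)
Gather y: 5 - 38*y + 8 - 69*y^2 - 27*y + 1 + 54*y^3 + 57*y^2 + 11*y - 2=54*y^3 - 12*y^2 - 54*y + 12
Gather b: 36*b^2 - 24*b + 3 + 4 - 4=36*b^2 - 24*b + 3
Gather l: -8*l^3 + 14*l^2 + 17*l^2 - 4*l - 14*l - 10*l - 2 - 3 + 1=-8*l^3 + 31*l^2 - 28*l - 4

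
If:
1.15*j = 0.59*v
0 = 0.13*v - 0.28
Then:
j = 1.11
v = 2.15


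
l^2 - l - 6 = (l - 3)*(l + 2)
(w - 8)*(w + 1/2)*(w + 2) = w^3 - 11*w^2/2 - 19*w - 8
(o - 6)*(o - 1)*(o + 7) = o^3 - 43*o + 42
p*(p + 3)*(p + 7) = p^3 + 10*p^2 + 21*p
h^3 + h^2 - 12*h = h*(h - 3)*(h + 4)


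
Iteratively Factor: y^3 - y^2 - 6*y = (y + 2)*(y^2 - 3*y) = (y - 3)*(y + 2)*(y)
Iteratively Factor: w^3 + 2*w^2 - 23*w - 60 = (w - 5)*(w^2 + 7*w + 12) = (w - 5)*(w + 4)*(w + 3)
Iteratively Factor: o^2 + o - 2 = (o + 2)*(o - 1)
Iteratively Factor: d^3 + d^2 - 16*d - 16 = (d + 1)*(d^2 - 16) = (d + 1)*(d + 4)*(d - 4)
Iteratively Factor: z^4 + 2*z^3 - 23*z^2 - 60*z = (z + 3)*(z^3 - z^2 - 20*z) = (z + 3)*(z + 4)*(z^2 - 5*z) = z*(z + 3)*(z + 4)*(z - 5)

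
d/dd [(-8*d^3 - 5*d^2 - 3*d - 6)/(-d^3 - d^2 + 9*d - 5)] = (3*d^4 - 150*d^3 + 54*d^2 + 38*d + 69)/(d^6 + 2*d^5 - 17*d^4 - 8*d^3 + 91*d^2 - 90*d + 25)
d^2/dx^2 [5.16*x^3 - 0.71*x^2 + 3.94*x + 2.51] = 30.96*x - 1.42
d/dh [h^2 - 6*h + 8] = 2*h - 6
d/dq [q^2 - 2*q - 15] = 2*q - 2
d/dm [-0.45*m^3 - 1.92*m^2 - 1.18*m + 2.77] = -1.35*m^2 - 3.84*m - 1.18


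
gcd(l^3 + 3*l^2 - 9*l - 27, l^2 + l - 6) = l + 3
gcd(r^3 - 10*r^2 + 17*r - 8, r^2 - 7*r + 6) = r - 1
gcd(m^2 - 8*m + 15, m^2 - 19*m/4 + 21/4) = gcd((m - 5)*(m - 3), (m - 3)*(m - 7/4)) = m - 3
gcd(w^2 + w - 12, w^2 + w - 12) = w^2 + w - 12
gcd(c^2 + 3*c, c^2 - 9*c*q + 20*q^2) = 1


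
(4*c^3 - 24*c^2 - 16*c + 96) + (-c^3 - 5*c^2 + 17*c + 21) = 3*c^3 - 29*c^2 + c + 117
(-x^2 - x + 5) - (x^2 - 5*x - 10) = -2*x^2 + 4*x + 15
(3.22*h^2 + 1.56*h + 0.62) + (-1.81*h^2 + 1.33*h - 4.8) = 1.41*h^2 + 2.89*h - 4.18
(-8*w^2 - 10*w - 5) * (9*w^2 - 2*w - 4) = -72*w^4 - 74*w^3 + 7*w^2 + 50*w + 20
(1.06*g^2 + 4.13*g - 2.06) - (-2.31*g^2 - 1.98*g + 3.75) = 3.37*g^2 + 6.11*g - 5.81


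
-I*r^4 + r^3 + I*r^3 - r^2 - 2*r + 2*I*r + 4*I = (r - 2)*(r - I)*(r + 2*I)*(-I*r - I)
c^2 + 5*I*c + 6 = (c - I)*(c + 6*I)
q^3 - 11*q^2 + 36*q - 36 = (q - 6)*(q - 3)*(q - 2)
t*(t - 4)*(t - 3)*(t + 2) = t^4 - 5*t^3 - 2*t^2 + 24*t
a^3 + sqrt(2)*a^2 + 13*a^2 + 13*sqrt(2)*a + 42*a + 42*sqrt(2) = (a + 6)*(a + 7)*(a + sqrt(2))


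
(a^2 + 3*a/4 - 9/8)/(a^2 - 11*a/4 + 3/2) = (a + 3/2)/(a - 2)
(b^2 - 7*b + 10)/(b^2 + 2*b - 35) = (b - 2)/(b + 7)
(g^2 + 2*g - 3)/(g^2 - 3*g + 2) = (g + 3)/(g - 2)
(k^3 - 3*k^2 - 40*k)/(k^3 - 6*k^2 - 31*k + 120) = k/(k - 3)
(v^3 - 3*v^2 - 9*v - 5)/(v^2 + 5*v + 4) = (v^2 - 4*v - 5)/(v + 4)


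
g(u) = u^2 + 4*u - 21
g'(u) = 2*u + 4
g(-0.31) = -22.14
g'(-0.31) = 3.38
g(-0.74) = -23.41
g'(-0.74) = 2.52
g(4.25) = 14.06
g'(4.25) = 12.50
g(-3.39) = -23.07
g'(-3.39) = -2.78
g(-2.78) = -24.39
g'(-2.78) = -1.56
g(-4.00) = -21.00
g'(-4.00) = -4.00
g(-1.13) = -24.24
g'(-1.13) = 1.74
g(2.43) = -5.38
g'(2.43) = 8.86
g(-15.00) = 144.00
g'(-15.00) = -26.00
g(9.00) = 96.00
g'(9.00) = 22.00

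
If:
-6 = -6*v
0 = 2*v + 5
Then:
No Solution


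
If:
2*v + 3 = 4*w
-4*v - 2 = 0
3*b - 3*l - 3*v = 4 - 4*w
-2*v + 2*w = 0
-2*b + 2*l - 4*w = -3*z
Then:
No Solution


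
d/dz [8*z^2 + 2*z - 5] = 16*z + 2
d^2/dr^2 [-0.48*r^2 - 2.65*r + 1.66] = -0.960000000000000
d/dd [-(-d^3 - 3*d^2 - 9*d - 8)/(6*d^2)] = (d^3 - 9*d - 16)/(6*d^3)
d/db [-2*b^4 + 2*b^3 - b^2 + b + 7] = -8*b^3 + 6*b^2 - 2*b + 1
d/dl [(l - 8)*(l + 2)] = 2*l - 6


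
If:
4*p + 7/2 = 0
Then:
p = -7/8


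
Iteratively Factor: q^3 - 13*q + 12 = (q - 1)*(q^2 + q - 12) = (q - 3)*(q - 1)*(q + 4)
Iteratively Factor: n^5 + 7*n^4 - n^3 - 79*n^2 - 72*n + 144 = (n + 4)*(n^4 + 3*n^3 - 13*n^2 - 27*n + 36) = (n + 4)^2*(n^3 - n^2 - 9*n + 9) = (n + 3)*(n + 4)^2*(n^2 - 4*n + 3) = (n - 3)*(n + 3)*(n + 4)^2*(n - 1)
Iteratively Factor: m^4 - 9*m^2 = (m - 3)*(m^3 + 3*m^2) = m*(m - 3)*(m^2 + 3*m) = m*(m - 3)*(m + 3)*(m)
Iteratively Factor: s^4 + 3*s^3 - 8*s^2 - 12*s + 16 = (s - 1)*(s^3 + 4*s^2 - 4*s - 16) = (s - 1)*(s + 2)*(s^2 + 2*s - 8) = (s - 2)*(s - 1)*(s + 2)*(s + 4)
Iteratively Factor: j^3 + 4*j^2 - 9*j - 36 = (j + 4)*(j^2 - 9) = (j + 3)*(j + 4)*(j - 3)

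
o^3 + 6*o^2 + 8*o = o*(o + 2)*(o + 4)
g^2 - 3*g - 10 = (g - 5)*(g + 2)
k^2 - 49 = (k - 7)*(k + 7)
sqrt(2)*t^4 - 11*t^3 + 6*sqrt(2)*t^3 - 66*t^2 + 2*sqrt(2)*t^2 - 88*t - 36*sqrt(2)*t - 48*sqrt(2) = (t + 2)*(t + 4)*(t - 6*sqrt(2))*(sqrt(2)*t + 1)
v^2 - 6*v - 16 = (v - 8)*(v + 2)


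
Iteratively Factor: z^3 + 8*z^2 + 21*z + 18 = (z + 3)*(z^2 + 5*z + 6) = (z + 3)^2*(z + 2)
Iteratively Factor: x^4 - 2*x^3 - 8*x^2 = (x)*(x^3 - 2*x^2 - 8*x) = x*(x + 2)*(x^2 - 4*x) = x*(x - 4)*(x + 2)*(x)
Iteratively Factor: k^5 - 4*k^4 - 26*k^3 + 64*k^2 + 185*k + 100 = (k + 1)*(k^4 - 5*k^3 - 21*k^2 + 85*k + 100) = (k - 5)*(k + 1)*(k^3 - 21*k - 20) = (k - 5)^2*(k + 1)*(k^2 + 5*k + 4) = (k - 5)^2*(k + 1)^2*(k + 4)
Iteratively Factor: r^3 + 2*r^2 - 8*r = (r + 4)*(r^2 - 2*r) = r*(r + 4)*(r - 2)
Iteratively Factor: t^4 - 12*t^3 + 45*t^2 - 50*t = (t - 2)*(t^3 - 10*t^2 + 25*t) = t*(t - 2)*(t^2 - 10*t + 25) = t*(t - 5)*(t - 2)*(t - 5)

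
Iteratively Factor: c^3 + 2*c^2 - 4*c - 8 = (c + 2)*(c^2 - 4) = (c - 2)*(c + 2)*(c + 2)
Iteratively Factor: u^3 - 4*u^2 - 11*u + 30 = (u - 5)*(u^2 + u - 6) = (u - 5)*(u - 2)*(u + 3)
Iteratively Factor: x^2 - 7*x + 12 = (x - 4)*(x - 3)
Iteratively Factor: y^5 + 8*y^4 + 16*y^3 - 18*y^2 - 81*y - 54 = (y + 3)*(y^4 + 5*y^3 + y^2 - 21*y - 18) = (y - 2)*(y + 3)*(y^3 + 7*y^2 + 15*y + 9) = (y - 2)*(y + 1)*(y + 3)*(y^2 + 6*y + 9) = (y - 2)*(y + 1)*(y + 3)^2*(y + 3)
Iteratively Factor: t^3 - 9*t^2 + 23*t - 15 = (t - 1)*(t^2 - 8*t + 15) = (t - 3)*(t - 1)*(t - 5)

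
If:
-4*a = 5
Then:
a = -5/4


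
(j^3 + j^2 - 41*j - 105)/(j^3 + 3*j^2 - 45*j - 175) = (j + 3)/(j + 5)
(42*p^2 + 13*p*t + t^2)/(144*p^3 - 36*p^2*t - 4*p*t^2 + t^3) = (7*p + t)/(24*p^2 - 10*p*t + t^2)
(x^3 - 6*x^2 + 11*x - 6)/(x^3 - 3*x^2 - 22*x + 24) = (x^2 - 5*x + 6)/(x^2 - 2*x - 24)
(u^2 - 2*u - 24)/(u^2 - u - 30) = (u + 4)/(u + 5)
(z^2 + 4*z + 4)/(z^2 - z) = (z^2 + 4*z + 4)/(z*(z - 1))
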